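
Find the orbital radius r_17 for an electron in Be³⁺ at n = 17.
3.823305 nm (or 38.233054 Å)

The Bohr radius formula is:
r_n = n² a₀ / Z

where a₀ = 0.052917721 nm is the Bohr radius.

For Be³⁺ (Z = 4) at n = 17:
r_17 = 17² × 0.052917721 nm / 4
r_17 = 289 × 0.052917721 nm / 4
r_17 = 15.2932214 nm / 4
r_17 = 3.823305 nm

The electron orbits at approximately 3.823305 nm from the nucleus.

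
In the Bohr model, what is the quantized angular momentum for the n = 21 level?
2.215e-33 J·s (or 21ℏ)

In the Bohr model, angular momentum is quantized:
L = nℏ

where ℏ = h/(2π) = 1.05457e-34 J·s

For n = 21:
L = 21 × 1.05457e-34 J·s
L = 2.215e-33 J·s

This can also be written as L = 21ℏ.
The angular momentum is an integer multiple of the reduced Planck constant.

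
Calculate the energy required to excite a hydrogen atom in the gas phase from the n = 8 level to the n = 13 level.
0.13 eV

The energy levels of a hydrogen-like atom are E_n = -13.6057 eV / n².

Energy at n = 8: E_8 = -13.6057 / 8² = -0.21259 eV
Energy at n = 13: E_13 = -13.6057 / 13² = -0.08051 eV

The excitation energy is the difference:
ΔE = E_13 - E_8
ΔE = -0.08051 - (-0.21259)
ΔE = 0.13 eV

Since this is positive, energy must be absorbed (photon absorption).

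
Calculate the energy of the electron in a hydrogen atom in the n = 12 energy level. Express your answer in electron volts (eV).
-0.09 eV

The energy levels of a hydrogen-like atom are given by:
E_n = -13.6057 eV / n²

For n = 12:
E_12 = -13.6057 eV / 12²
E_12 = -13.6057 eV / 144
E_12 = -0.09 eV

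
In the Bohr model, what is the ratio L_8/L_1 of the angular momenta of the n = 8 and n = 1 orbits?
8.00

In the Bohr model, L_n = nℏ, so the ratio is purely the ratio of quantum numbers:

L_8/L_1 = 8ℏ / 1ℏ = 8/1 = 8.00

The angular momentum scales linearly with n.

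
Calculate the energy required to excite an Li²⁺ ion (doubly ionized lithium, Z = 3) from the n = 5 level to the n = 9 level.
3.38631 eV

The energy levels of a hydrogen-like atom are E_n = -13.6057 Z² eV / n².

Energy at n = 5: E_5 = -13.6057 × 3² / 5² = -4.89805200 eV
Energy at n = 9: E_9 = -13.6057 × 3² / 9² = -1.51174444 eV

The excitation energy is the difference:
ΔE = E_9 - E_5
ΔE = -1.51174444 - (-4.89805200)
ΔE = 3.38631 eV

Since this is positive, energy must be absorbed (photon absorption).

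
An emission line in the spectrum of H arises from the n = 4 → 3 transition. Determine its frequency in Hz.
1.5992e+14 Hz

First, find the transition energy:
E_4 = -13.6057 / 4² = -0.85035625 eV
E_3 = -13.6057 / 3² = -1.51174444 eV
|ΔE| = |E_3 - E_4| = 0.66138819 eV

Convert to Joules: E = 0.66138819 eV × (1.602177 × 10⁻¹⁹ J/eV) = 1.059661e-19 J

Using E = hf:
f = E/h = 1.059661e-19 J / (6.62607 × 10⁻³⁴ J·s)
f = 1.5992e+14 Hz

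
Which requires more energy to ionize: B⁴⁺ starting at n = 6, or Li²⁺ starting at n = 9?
B⁴⁺ at n = 6 (E = -9.4484 eV)

Using E_n = -13.6057 Z² / n² eV:

B⁴⁺ (Z = 5) at n = 6:
E = -13.6057 × 5² / 6² = -13.6057 × 25 / 36 = -9.4484028 eV

Li²⁺ (Z = 3) at n = 9:
E = -13.6057 × 3² / 9² = -13.6057 × 9 / 81 = -1.5117444 eV

Since -9.4484028 eV < -1.5117444 eV,
B⁴⁺ at n = 6 is more tightly bound (requires more energy to ionize).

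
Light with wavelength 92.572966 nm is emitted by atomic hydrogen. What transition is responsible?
n = 8 → n = 1

First, find the photon energy from the wavelength (hc = 1239.84 eV·nm):
E = hc/λ = 1239.84 eV·nm / 92.572966 nm = 13.393111 eV

The energy levels of hydrogen satisfy E_n = -13.6057 / n² eV, so an emission n_i → n_f releases
ΔE = 13.6057 × (1/n_f² − 1/n_i²) eV.

Setting ΔE equal to the photon energy:
1/n_f² − 1/n_i² = 13.393111 / 13.6057 = 0.98437500

Since 1/n_i² must be positive, we need 1/n_f² > 0.98437500, i.e. n_f ≤ 1. For each allowed n_f, solve n_i = (1/n_f² − 0.98437500)^(−1/2) and check whether it is a whole number:
  n_f = 1: 1/n_i² = 1.00000000 − 0.98437500 = 0.01562500 → n_i = 8.000  → integer, n_i = 8 ✓

Only n_f = 1 gives an integer upper level, n_i = 8.

The transition is from n = 8 to n = 1 (emission).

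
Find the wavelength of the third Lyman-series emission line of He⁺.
24.3004 nm

The lines of a series are numbered from the longest wavelength (smallest ΔE) outward; the third line is the transition from n = n_f + 3 to n_f.
The Lyman series has all transitions ending at n_f = 1.

For He⁺ (Z = 2), the third line (γ-line) is the jump from n = 4 to n = 1:
E_4 = -13.6057 × 2² / 4² = -3.401425 eV
E_1 = -13.6057 × 2² / 1² = -54.422800 eV
ΔE = E_4 - E_1 = 51.021375 eV

λ = hc/E = 1239.84 eV·nm / 51.021375 eV
λ = 24.3004 nm

This is the γ-line of the Lyman series in He⁺.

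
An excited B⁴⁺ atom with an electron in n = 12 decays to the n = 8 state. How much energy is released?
2.95263 eV

The energy levels are E_n = -13.6057 Z² eV / n².

Energy at n = 12: E_12 = -13.6057 × 5² / 12² = -2.36210069 eV
Energy at n = 8: E_8 = -13.6057 × 5² / 8² = -5.31472656 eV

For emission (electron falling to lower state), the photon energy is:
E_photon = E_12 - E_8 = |-2.36210069 - (-5.31472656)|
E_photon = 2.95263 eV

This energy is carried away by the emitted photon.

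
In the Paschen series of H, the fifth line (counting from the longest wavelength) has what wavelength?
954.34312 nm

The lines of a series are numbered from the longest wavelength (smallest ΔE) outward; the fifth line is the transition from n = n_f + 5 to n_f.
The Paschen series has all transitions ending at n_f = 3.

For H, the fifth line (ε-line) is the jump from n = 8 to n = 3:
E_8 = -13.6057 / 8² = -0.212589063 eV
E_3 = -13.6057 / 3² = -1.511744444 eV
ΔE = E_8 - E_3 = 1.299155381 eV

λ = hc/E = 1239.84 eV·nm / 1.299155381 eV
λ = 954.34312 nm

This is the ε-line of the Paschen series in H.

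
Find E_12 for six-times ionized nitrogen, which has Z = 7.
-4.63 eV

For hydrogen-like ions, the energy levels scale with Z²:
E_n = -13.6057 Z² / n² eV

For N⁶⁺ (Z = 7) at n = 12:
E_12 = -13.6057 × 7² / 12²
E_12 = -13.6057 × 49 / 144
E_12 = -666.6793 / 144
E_12 = -4.63 eV

The energy is 49 times more negative than hydrogen at the same n due to the stronger nuclear charge.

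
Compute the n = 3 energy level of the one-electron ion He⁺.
-6.046978 eV

For hydrogen-like ions, the energy levels scale with Z²:
E_n = -13.6057 Z² / n² eV

For He⁺ (Z = 2) at n = 3:
E_3 = -13.6057 × 2² / 3²
E_3 = -13.6057 × 4 / 9
E_3 = -54.4228 / 9
E_3 = -6.046978 eV

The energy is 4 times more negative than hydrogen at the same n due to the stronger nuclear charge.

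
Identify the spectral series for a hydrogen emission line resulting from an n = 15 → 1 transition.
Lyman series

The spectral series in hydrogen are named based on the final (lower) energy level:
- Lyman series: n_final = 1 (ultraviolet)
- Balmer series: n_final = 2 (visible/near-UV)
- Paschen series: n_final = 3 (infrared)
- Brackett series: n_final = 4 (infrared)
- Pfund series: n_final = 5 (far infrared)

Since this transition ends at n = 1, it belongs to the Lyman series.

For reference, this 15 → 1 line has photon energy
ΔE = 13.6057 eV × (1/1² - 1/15²) = 13.545230 eV,
corresponding to wavelength λ = hc/ΔE = 1239.84 eV·nm / 13.545230 eV = 91.5333 nm in the ultraviolet region.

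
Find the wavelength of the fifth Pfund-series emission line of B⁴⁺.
121.50202 nm

The lines of a series are numbered from the longest wavelength (smallest ΔE) outward; the fifth line is the transition from n = n_f + 5 to n_f.
The Pfund series has all transitions ending at n_f = 5.

For B⁴⁺ (Z = 5), the fifth line (ε-line) is the jump from n = 10 to n = 5:
E_10 = -13.6057 × 5² / 10² = -3.40142500 eV
E_5 = -13.6057 × 5² / 5² = -13.60570000 eV
ΔE = E_10 - E_5 = 10.20427500 eV

λ = hc/E = 1239.84 eV·nm / 10.20427500 eV
λ = 121.50202 nm

This is the ε-line of the Pfund series in B⁴⁺.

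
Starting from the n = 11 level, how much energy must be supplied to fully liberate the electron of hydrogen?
0.11244 eV

The ionization energy is the energy needed to remove the electron completely (n → ∞).

For hydrogen, E_n = -13.6057 eV / n².

At n = 11: E_11 = -13.6057 / 11² = -0.11244380 eV
At n = ∞: E_∞ = 0 eV

Ionization energy = E_∞ - E_11 = 0 - (-0.11244380) = 0.11244380 eV
Ionization energy ≈ 0.11244 eV

This is also called the binding energy of the electron in state n = 11.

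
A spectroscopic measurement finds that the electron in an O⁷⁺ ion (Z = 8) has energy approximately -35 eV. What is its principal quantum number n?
n = 5

The exact energy levels follow E_n = -13.6057 Z² / n² eV with Z = 8.

The measured value (-35 eV) is reported to only 2 significant figures, so we must test candidate n values and see which one matches to that precision.

Candidate energies:
  n = 3:  E = -13.6057 × 8² / 3² = -96.75164 eV
  n = 4:  E = -13.6057 × 8² / 4² = -54.42280 eV
  n = 5:  E = -13.6057 × 8² / 5² = -34.83059 eV  ← matches
  n = 6:  E = -13.6057 × 8² / 6² = -24.18791 eV
  n = 7:  E = -13.6057 × 8² / 7² = -17.77071 eV

Checking against the measurement of -35 eV (2 sig figs), only n = 5 agrees:
E_5 = -34.83059 eV, which rounds to -35 eV ✓

Therefore n = 5.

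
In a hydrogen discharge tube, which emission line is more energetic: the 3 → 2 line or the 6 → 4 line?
3 → 2

Calculate the energy for each transition:

Transition 3 → 2:
ΔE₁ = |E_2 - E_3| = |-13.6057/2² - (-13.6057/3²)|
ΔE₁ = |-3.4014250000 - (-1.5117444444)| = 1.8896806 eV

Transition 6 → 4:
ΔE₂ = |E_4 - E_6| = |-13.6057/4² - (-13.6057/6²)|
ΔE₂ = |-0.8503562500 - (-0.3779361111)| = 0.4724201 eV

Since 1.8896806 eV > 0.4724201 eV, the transition 3 → 2 emits the more energetic photon.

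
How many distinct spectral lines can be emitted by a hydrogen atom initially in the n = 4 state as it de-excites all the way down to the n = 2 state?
3

The electron can occupy levels n = 2, 3, ..., 4 during de-excitation — that is m = 4 - 2 + 1 = 3 distinct levels.

The number of distinct spectral lines equals the number of ways to choose 2 of these m levels (each pair gives one possible emission transition):

Number of lines = m(m-1)/2 = 3×2/2 = 3

These correspond to all possible transitions between the 3 levels:
4 → 3, 4 → 2, 3 → 2

Each transition produces a photon with a unique energy (and thus wavelength). This count does not depend on Z.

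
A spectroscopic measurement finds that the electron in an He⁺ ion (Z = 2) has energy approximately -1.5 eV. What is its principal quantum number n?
n = 6

The exact energy levels follow E_n = -13.6057 Z² / n² eV with Z = 2.

The measured value (-1.5 eV) is reported to only 2 significant figures, so we must test candidate n values and see which one matches to that precision.

Candidate energies:
  n = 4:  E = -13.6057 × 2² / 4² = -3.40143 eV
  n = 5:  E = -13.6057 × 2² / 5² = -2.17691 eV
  n = 6:  E = -13.6057 × 2² / 6² = -1.51174 eV  ← matches
  n = 7:  E = -13.6057 × 2² / 7² = -1.11067 eV
  n = 8:  E = -13.6057 × 2² / 8² = -0.85036 eV

Checking against the measurement of -1.5 eV (2 sig figs), only n = 6 agrees:
E_6 = -1.51174 eV, which rounds to -1.5 eV ✓

Therefore n = 6.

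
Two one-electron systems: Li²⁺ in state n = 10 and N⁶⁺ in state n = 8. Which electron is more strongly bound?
N⁶⁺ at n = 8 (E = -10.417 eV)

Using E_n = -13.6057 Z² / n² eV:

Li²⁺ (Z = 3) at n = 10:
E = -13.6057 × 3² / 10² = -13.6057 × 9 / 100 = -1.224513 eV

N⁶⁺ (Z = 7) at n = 8:
E = -13.6057 × 7² / 8² = -13.6057 × 49 / 64 = -10.416864 eV

Since -10.416864 eV < -1.224513 eV,
N⁶⁺ at n = 8 is more tightly bound (requires more energy to ionize).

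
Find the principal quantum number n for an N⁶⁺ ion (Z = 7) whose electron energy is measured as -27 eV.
n = 5

The exact energy levels follow E_n = -13.6057 Z² / n² eV with Z = 7.

The measured value (-27 eV) is reported to only 2 significant figures, so we must test candidate n values and see which one matches to that precision.

Candidate energies:
  n = 3:  E = -13.6057 × 7² / 3² = -74.07548 eV
  n = 4:  E = -13.6057 × 7² / 4² = -41.66746 eV
  n = 5:  E = -13.6057 × 7² / 5² = -26.66717 eV  ← matches
  n = 6:  E = -13.6057 × 7² / 6² = -18.51887 eV
  n = 7:  E = -13.6057 × 7² / 7² = -13.60570 eV

Checking against the measurement of -27 eV (2 sig figs), only n = 5 agrees:
E_5 = -26.66717 eV, which rounds to -27 eV ✓

Therefore n = 5.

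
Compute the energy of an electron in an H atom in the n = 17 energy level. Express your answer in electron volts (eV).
-0.047 eV

The energy levels of a hydrogen-like atom are given by:
E_n = -13.6057 eV / n²

For n = 17:
E_17 = -13.6057 eV / 17²
E_17 = -13.6057 eV / 289
E_17 = -0.047 eV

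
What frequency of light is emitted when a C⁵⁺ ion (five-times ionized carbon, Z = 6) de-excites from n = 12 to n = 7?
1.59e+15 Hz

First, find the transition energy:
E_12 = -13.6057 × 6² / 12² = -3.401425 eV
E_7 = -13.6057 × 6² / 7² = -9.996024 eV
|ΔE| = |E_7 - E_12| = 6.594599 eV

Convert to Joules: E = 6.594599 eV × (1.602177 × 10⁻¹⁹ J/eV) = 1.0566e-18 J

Using E = hf:
f = E/h = 1.0566e-18 J / (6.62607 × 10⁻³⁴ J·s)
f = 1.59e+15 Hz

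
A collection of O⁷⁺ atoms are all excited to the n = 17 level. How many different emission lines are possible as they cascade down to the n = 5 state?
78

The electron can occupy levels n = 5, 6, ..., 17 during de-excitation — that is m = 17 - 5 + 1 = 13 distinct levels.

The number of distinct spectral lines equals the number of ways to choose 2 of these m levels (each pair gives one possible emission transition):

Number of lines = m(m-1)/2 = 13×12/2 = 78

These correspond to all possible transitions between the 13 levels:
17 → 16, 17 → 15, 17 → 14, 17 → 13, 17 → 12, 17 → 11, 17 → 10, 17 → 9...

Each transition produces a photon with a unique energy (and thus wavelength). This count does not depend on Z.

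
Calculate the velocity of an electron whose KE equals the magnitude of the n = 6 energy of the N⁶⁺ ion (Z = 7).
2.55231e+06 m/s (or 0.85136% of c)

The binding energy at n = 6 for N⁶⁺ is:
E_6 = -13.6057 × 7²/6² = -18.5188694 eV
|E_6| = 18.5188694 eV

Convert to Joules:
KE = 18.5188694 eV × (1.602177 × 10⁻¹⁹ J/eV) = 2.9670507e-18 J

Using KE = ½mv²:
v = √(2·KE/m_e)
v = √(2 × 2.9670507e-18 J / 9.10938 × 10⁻³¹ kg)
v = 2.55231e+06 m/s

This is approximately 0.85136% the speed of light.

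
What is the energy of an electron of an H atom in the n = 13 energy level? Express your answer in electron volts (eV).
-0.08 eV

The energy levels of a hydrogen-like atom are given by:
E_n = -13.6057 eV / n²

For n = 13:
E_13 = -13.6057 eV / 13²
E_13 = -13.6057 eV / 169
E_13 = -0.08 eV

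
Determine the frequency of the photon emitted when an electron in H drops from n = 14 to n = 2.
8.06e+14 Hz

First, find the transition energy:
E_14 = -13.6057 / 14² = -0.0694168 eV
E_2 = -13.6057 / 2² = -3.4014250 eV
|ΔE| = |E_2 - E_14| = 3.3320082 eV

Convert to Joules: E = 3.3320082 eV × (1.602177 × 10⁻¹⁹ J/eV) = 5.3385e-19 J

Using E = hf:
f = E/h = 5.3385e-19 J / (6.62607 × 10⁻³⁴ J·s)
f = 8.06e+14 Hz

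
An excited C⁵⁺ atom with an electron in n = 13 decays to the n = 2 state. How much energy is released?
119.553 eV

The energy levels are E_n = -13.6057 Z² eV / n².

Energy at n = 13: E_13 = -13.6057 × 6² / 13² = -2.898256 eV
Energy at n = 2: E_2 = -13.6057 × 6² / 2² = -122.451300 eV

For emission (electron falling to lower state), the photon energy is:
E_photon = E_13 - E_2 = |-2.898256 - (-122.451300)|
E_photon = 119.553 eV

This energy is carried away by the emitted photon.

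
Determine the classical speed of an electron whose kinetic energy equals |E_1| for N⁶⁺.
1.5314e+07 m/s (or 5.1081% of c)

The binding energy at n = 1 for N⁶⁺ is:
E_1 = -13.6057 × 7²/1² = -666.679300 eV
|E_1| = 666.679300 eV

Convert to Joules:
KE = 666.679300 eV × (1.602177 × 10⁻¹⁹ J/eV) = 1.068138e-16 J

Using KE = ½mv²:
v = √(2·KE/m_e)
v = √(2 × 1.068138e-16 J / 9.10938 × 10⁻³¹ kg)
v = 1.5314e+07 m/s

This is approximately 5.1081% the speed of light.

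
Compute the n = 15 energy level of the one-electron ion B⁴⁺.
-1.51174 eV

For hydrogen-like ions, the energy levels scale with Z²:
E_n = -13.6057 Z² / n² eV

For B⁴⁺ (Z = 5) at n = 15:
E_15 = -13.6057 × 5² / 15²
E_15 = -13.6057 × 25 / 225
E_15 = -340.1425 / 225
E_15 = -1.51174 eV

The energy is 25 times more negative than hydrogen at the same n due to the stronger nuclear charge.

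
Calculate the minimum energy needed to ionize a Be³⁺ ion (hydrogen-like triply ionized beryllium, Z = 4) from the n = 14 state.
1.11067 eV

The ionization energy is the energy needed to remove the electron completely (n → ∞).

For a hydrogen-like ion with Z = 4, E_n = -13.6057 Z² / n² eV.

At n = 14: E_14 = -13.6057 × 4² / 14² = -1.11066939 eV
At n = ∞: E_∞ = 0 eV

Ionization energy = E_∞ - E_14 = 0 - (-1.11066939) = 1.11066939 eV
Ionization energy ≈ 1.11067 eV

This is also called the binding energy of the electron in state n = 14.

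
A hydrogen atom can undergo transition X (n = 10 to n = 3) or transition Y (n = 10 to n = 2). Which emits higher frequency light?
10 → 2

Calculate the energy for each transition:

Transition 10 → 3:
ΔE₁ = |E_3 - E_10| = |-13.6057/3² - (-13.6057/10²)|
ΔE₁ = |-1.5117444444 - (-0.1360570000)| = 1.3756874 eV

Transition 10 → 2:
ΔE₂ = |E_2 - E_10| = |-13.6057/2² - (-13.6057/10²)|
ΔE₂ = |-3.4014250000 - (-0.1360570000)| = 3.2653680 eV

Since 3.2653680 eV > 1.3756874 eV, the transition 10 → 2 emits the more energetic photon.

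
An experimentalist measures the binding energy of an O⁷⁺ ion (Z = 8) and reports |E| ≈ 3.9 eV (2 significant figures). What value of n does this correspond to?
n = 15

The exact energy levels follow E_n = -13.6057 Z² / n² eV with Z = 8.

The measured value (-3.9 eV) is reported to only 2 significant figures, so we must test candidate n values and see which one matches to that precision.

Candidate energies:
  n = 13:  E = -13.6057 × 8² / 13² = -5.15245 eV
  n = 14:  E = -13.6057 × 8² / 14² = -4.44268 eV
  n = 15:  E = -13.6057 × 8² / 15² = -3.87007 eV  ← matches
  n = 16:  E = -13.6057 × 8² / 16² = -3.40143 eV
  n = 17:  E = -13.6057 × 8² / 17² = -3.01303 eV

Checking against the measurement of -3.9 eV (2 sig figs), only n = 15 agrees:
E_15 = -3.87007 eV, which rounds to -3.9 eV ✓

Therefore n = 15.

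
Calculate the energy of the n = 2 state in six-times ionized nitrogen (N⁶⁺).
-166.67 eV

For hydrogen-like ions, the energy levels scale with Z²:
E_n = -13.6057 Z² / n² eV

For N⁶⁺ (Z = 7) at n = 2:
E_2 = -13.6057 × 7² / 2²
E_2 = -13.6057 × 49 / 4
E_2 = -666.6793 / 4
E_2 = -166.67 eV

The energy is 49 times more negative than hydrogen at the same n due to the stronger nuclear charge.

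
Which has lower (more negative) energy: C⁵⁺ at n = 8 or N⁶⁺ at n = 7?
N⁶⁺ at n = 7 (E = -13.6057 eV)

Using E_n = -13.6057 Z² / n² eV:

C⁵⁺ (Z = 6) at n = 8:
E = -13.6057 × 6² / 8² = -13.6057 × 36 / 64 = -7.6532063 eV

N⁶⁺ (Z = 7) at n = 7:
E = -13.6057 × 7² / 7² = -13.6057 × 49 / 49 = -13.6057000 eV

Since -13.6057000 eV < -7.6532063 eV,
N⁶⁺ at n = 7 is more tightly bound (requires more energy to ionize).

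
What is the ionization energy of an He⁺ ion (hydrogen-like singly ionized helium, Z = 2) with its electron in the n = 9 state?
0.671886 eV

The ionization energy is the energy needed to remove the electron completely (n → ∞).

For a hydrogen-like ion with Z = 2, E_n = -13.6057 Z² / n² eV.

At n = 9: E_9 = -13.6057 × 2² / 9² = -0.671886420 eV
At n = ∞: E_∞ = 0 eV

Ionization energy = E_∞ - E_9 = 0 - (-0.671886420) = 0.671886420 eV
Ionization energy ≈ 0.671886 eV

This is also called the binding energy of the electron in state n = 9.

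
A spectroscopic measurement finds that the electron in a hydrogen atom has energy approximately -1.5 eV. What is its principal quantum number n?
n = 3

The exact energy levels follow E_n = -13.6057 eV / n².

The measured value (-1.5 eV) is reported to only 2 significant figures, so we must test candidate n values and see which one matches to that precision.

Candidate energies:
  n = 1:  E = -13.6057/1² = -13.60570 eV
  n = 2:  E = -13.6057/2² = -3.40143 eV
  n = 3:  E = -13.6057/3² = -1.51174 eV  ← matches
  n = 4:  E = -13.6057/4² = -0.85036 eV
  n = 5:  E = -13.6057/5² = -0.54423 eV

Checking against the measurement of -1.5 eV (2 sig figs), only n = 3 agrees:
E_3 = -1.51174 eV, which rounds to -1.5 eV ✓

Therefore n = 3.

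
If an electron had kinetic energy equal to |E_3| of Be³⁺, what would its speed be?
2.9169e+06 m/s (or 0.9730% of c)

The binding energy at n = 3 for Be³⁺ is:
E_3 = -13.6057 × 4²/3² = -24.187911 eV
|E_3| = 24.187911 eV

Convert to Joules:
KE = 24.187911 eV × (1.602177 × 10⁻¹⁹ J/eV) = 3.875331e-18 J

Using KE = ½mv²:
v = √(2·KE/m_e)
v = √(2 × 3.875331e-18 J / 9.10938 × 10⁻³¹ kg)
v = 2.9169e+06 m/s

This is approximately 0.9730% the speed of light.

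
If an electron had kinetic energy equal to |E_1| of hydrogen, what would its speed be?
2.188e+06 m/s (or 0.730% of c)

The binding energy at n = 1 for hydrogen is:
E_1 = -13.6057/1² = -13.60570 eV
|E_1| = 13.60570 eV

Convert to Joules:
KE = 13.60570 eV × (1.602177 × 10⁻¹⁹ J/eV) = 2.17987e-18 J

Using KE = ½mv²:
v = √(2·KE/m_e)
v = √(2 × 2.17987e-18 J / 9.10938 × 10⁻³¹ kg)
v = 2.188e+06 m/s

This is approximately 0.730% the speed of light.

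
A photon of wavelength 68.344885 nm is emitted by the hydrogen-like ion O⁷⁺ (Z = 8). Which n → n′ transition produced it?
n = 12 → n = 6

First, find the photon energy from the wavelength (hc = 1239.84 eV·nm):
E = hc/λ = 1239.84 eV·nm / 68.344885 nm = 18.140933 eV

The energy levels of O⁷⁺ satisfy E_n = -13.6057 × 8² / n² eV, so an emission n_i → n_f releases
ΔE = 13.6057 × 8² × (1/n_f² − 1/n_i²) eV.

Setting ΔE equal to the photon energy:
1/n_f² − 1/n_i² = 18.140933 / (13.6057 × 8²) = 0.020833333

Since 1/n_i² must be positive, we need 1/n_f² > 0.020833333, i.e. n_f ≤ 6. For each allowed n_f, solve n_i = (1/n_f² − 0.020833333)^(−1/2) and check whether it is a whole number:
  n_f = 1: 1/n_i² = 1.000000000 − 0.020833333 = 0.979166667 → n_i = 1.011  (not an integer) ✗
  n_f = 2: 1/n_i² = 0.250000000 − 0.020833333 = 0.229166667 → n_i = 2.089  (not an integer) ✗
  n_f = 3: 1/n_i² = 0.111111111 − 0.020833333 = 0.090277778 → n_i = 3.328  (not an integer) ✗
  n_f = 4: 1/n_i² = 0.062500000 − 0.020833333 = 0.041666667 → n_i = 4.899  (not an integer) ✗
  n_f = 5: 1/n_i² = 0.040000000 − 0.020833333 = 0.019166667 → n_i = 7.223  (not an integer) ✗
  n_f = 6: 1/n_i² = 0.027777778 − 0.020833333 = 0.006944445 → n_i = 12.000  → integer, n_i = 12 ✓

Only n_f = 6 gives an integer upper level, n_i = 12.

The transition is from n = 12 to n = 6 (emission).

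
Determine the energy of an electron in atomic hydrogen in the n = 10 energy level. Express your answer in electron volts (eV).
-0.13606 eV

The energy levels of a hydrogen-like atom are given by:
E_n = -13.6057 eV / n²

For n = 10:
E_10 = -13.6057 eV / 10²
E_10 = -13.6057 eV / 100
E_10 = -0.13606 eV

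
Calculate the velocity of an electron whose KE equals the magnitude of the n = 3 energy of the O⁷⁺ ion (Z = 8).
5.83385e+06 m/s (or 1.94596% of c)

The binding energy at n = 3 for O⁷⁺ is:
E_3 = -13.6057 × 8²/3² = -96.7516444 eV
|E_3| = 96.7516444 eV

Convert to Joules:
KE = 96.7516444 eV × (1.602177 × 10⁻¹⁹ J/eV) = 1.5501326e-17 J

Using KE = ½mv²:
v = √(2·KE/m_e)
v = √(2 × 1.5501326e-17 J / 9.10938 × 10⁻³¹ kg)
v = 5.83385e+06 m/s

This is approximately 1.94596% the speed of light.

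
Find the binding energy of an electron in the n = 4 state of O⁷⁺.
54.42 eV

The ionization energy is the energy needed to remove the electron completely (n → ∞).

For a hydrogen-like ion with Z = 8, E_n = -13.6057 Z² / n² eV.

At n = 4: E_4 = -13.6057 × 8² / 4² = -54.42280 eV
At n = ∞: E_∞ = 0 eV

Ionization energy = E_∞ - E_4 = 0 - (-54.42280) = 54.42280 eV
Ionization energy ≈ 54.42 eV

This is also called the binding energy of the electron in state n = 4.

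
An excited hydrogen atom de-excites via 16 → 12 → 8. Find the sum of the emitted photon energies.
0.15944 eV

The energy levels of hydrogen are E_n = -13.6057 / n² eV.

First transition (16 → 12):
ΔE₁ = |E_12 - E_16|
ΔE₁ = |-0.09448402778 - (-0.05314726563)| = 0.04133676 eV

Second transition (12 → 8):
ΔE₂ = |E_8 - E_12|
ΔE₂ = |-0.21258906250 - (-0.09448402778)| = 0.11810503 eV

Total energy released:
E_total = ΔE₁ + ΔE₂ = 0.04133676 + 0.11810503 = 0.15944 eV

Note: This equals the direct transition 16 → 8: 0.15944 eV ✓
Energy is conserved regardless of the path taken.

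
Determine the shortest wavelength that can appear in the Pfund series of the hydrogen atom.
2278.1628 nm

The series limit corresponds to the transition from n = ∞ to n = 5.
This is the highest energy (shortest wavelength) transition in the Pfund series.

E_∞ = 0 eV
E_5 = -13.6057 / 5² = -0.5442280000 eV

Energy at series limit:
ΔE = E_∞ - E_5 = 0 - (-0.5442280000) = 0.5442280000 eV
λ = hc/E = 1239.84 eV·nm / 0.5442280000 eV = 2278.1628 nm

This energy equals the ionization energy from the n = 5 state of hydrogen.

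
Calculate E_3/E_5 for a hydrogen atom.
2.777778

Using E_n = -13.6057 Z² / n² eV with Z = 1:

E_3 = -13.6057 / 3² = -13.6057 / 9 = -1.511744444444 eV
E_5 = -13.6057 / 5² = -13.6057 / 25 = -0.544228000000 eV

The ratio is:
E_3/E_5 = (-1.511744444444) / (-0.544228000000)
E_3/E_5 = (-13.6057/9) / (-13.6057/25)
E_3/E_5 = 25/9
E_3/E_5 = 2.777778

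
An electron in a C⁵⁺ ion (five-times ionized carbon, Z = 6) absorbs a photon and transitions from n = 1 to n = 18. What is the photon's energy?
488.2935 eV

The energy levels of a hydrogen-like atom are E_n = -13.6057 Z² eV / n².

Energy at n = 1: E_1 = -13.6057 × 6² / 1² = -489.8052000 eV
Energy at n = 18: E_18 = -13.6057 × 6² / 18² = -1.5117444 eV

The excitation energy is the difference:
ΔE = E_18 - E_1
ΔE = -1.5117444 - (-489.8052000)
ΔE = 488.2935 eV

Since this is positive, energy must be absorbed (photon absorption).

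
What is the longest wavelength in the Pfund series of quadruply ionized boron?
298.2322 nm

The longest wavelength corresponds to the smallest energy transition in the series.
The Pfund series has all transitions ending at n_f = 5.

For B⁴⁺ (Z = 5), the first line (α-line) is the jump from n = 6 to n = 5:
E_6 = -13.6057 × 5² / 6² = -9.44840278 eV
E_5 = -13.6057 × 5² / 5² = -13.60570000 eV
ΔE = E_6 - E_5 = 4.15729722 eV

λ = hc/E = 1239.84 eV·nm / 4.15729722 eV
λ = 298.2322 nm

This is the α-line of the Pfund series in B⁴⁺.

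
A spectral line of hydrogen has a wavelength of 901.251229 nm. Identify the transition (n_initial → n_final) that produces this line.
n = 10 → n = 3

First, find the photon energy from the wavelength (hc = 1239.84 eV·nm):
E = hc/λ = 1239.84 eV·nm / 901.251229 nm = 1.3756874 eV

The energy levels of hydrogen satisfy E_n = -13.6057 / n² eV, so an emission n_i → n_f releases
ΔE = 13.6057 × (1/n_f² − 1/n_i²) eV.

Setting ΔE equal to the photon energy:
1/n_f² − 1/n_i² = 1.3756874 / 13.6057 = 0.10111111

Since 1/n_i² must be positive, we need 1/n_f² > 0.10111111, i.e. n_f ≤ 3. For each allowed n_f, solve n_i = (1/n_f² − 0.10111111)^(−1/2) and check whether it is a whole number:
  n_f = 1: 1/n_i² = 1.00000000 − 0.10111111 = 0.89888889 → n_i = 1.055  (not an integer) ✗
  n_f = 2: 1/n_i² = 0.25000000 − 0.10111111 = 0.14888889 → n_i = 2.592  (not an integer) ✗
  n_f = 3: 1/n_i² = 0.11111111 − 0.10111111 = 0.01000000 → n_i = 10.000  → integer, n_i = 10 ✓

Only n_f = 3 gives an integer upper level, n_i = 10.

The transition is from n = 10 to n = 3 (emission).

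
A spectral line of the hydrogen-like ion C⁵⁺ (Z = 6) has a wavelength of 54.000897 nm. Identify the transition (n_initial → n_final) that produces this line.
n = 8 → n = 4

First, find the photon energy from the wavelength (hc = 1239.84 eV·nm):
E = hc/λ = 1239.84 eV·nm / 54.000897 nm = 22.959619 eV

The energy levels of C⁵⁺ satisfy E_n = -13.6057 × 6² / n² eV, so an emission n_i → n_f releases
ΔE = 13.6057 × 6² × (1/n_f² − 1/n_i²) eV.

Setting ΔE equal to the photon energy:
1/n_f² − 1/n_i² = 22.959619 / (13.6057 × 6²) = 0.046875001

Since 1/n_i² must be positive, we need 1/n_f² > 0.046875001, i.e. n_f ≤ 4. For each allowed n_f, solve n_i = (1/n_f² − 0.046875001)^(−1/2) and check whether it is a whole number:
  n_f = 1: 1/n_i² = 1.000000000 − 0.046875001 = 0.953124999 → n_i = 1.024  (not an integer) ✗
  n_f = 2: 1/n_i² = 0.250000000 − 0.046875001 = 0.203124999 → n_i = 2.219  (not an integer) ✗
  n_f = 3: 1/n_i² = 0.111111111 − 0.046875001 = 0.064236110 → n_i = 3.946  (not an integer) ✗
  n_f = 4: 1/n_i² = 0.062500000 − 0.046875001 = 0.015624999 → n_i = 8.000  → integer, n_i = 8 ✓

Only n_f = 4 gives an integer upper level, n_i = 8.

The transition is from n = 8 to n = 4 (emission).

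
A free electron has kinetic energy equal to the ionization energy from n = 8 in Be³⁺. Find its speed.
1.0938e+06 m/s (or 0.365% of c)

The binding energy at n = 8 for Be³⁺ is:
E_8 = -13.6057 × 4²/8² = -3.4014250 eV
|E_8| = 3.4014250 eV

Convert to Joules:
KE = 3.4014250 eV × (1.602177 × 10⁻¹⁹ J/eV) = 5.449685e-19 J

Using KE = ½mv²:
v = √(2·KE/m_e)
v = √(2 × 5.449685e-19 J / 9.10938 × 10⁻³¹ kg)
v = 1.0938e+06 m/s

This is approximately 0.365% the speed of light.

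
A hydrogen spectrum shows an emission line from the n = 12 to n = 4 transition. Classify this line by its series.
Brackett series

The spectral series in hydrogen are named based on the final (lower) energy level:
- Lyman series: n_final = 1 (ultraviolet)
- Balmer series: n_final = 2 (visible/near-UV)
- Paschen series: n_final = 3 (infrared)
- Brackett series: n_final = 4 (infrared)
- Pfund series: n_final = 5 (far infrared)

Since this transition ends at n = 4, it belongs to the Brackett series.

For reference, this 12 → 4 line has photon energy
ΔE = 13.6057 eV × (1/4² - 1/12²) = 0.755872222 eV,
corresponding to wavelength λ = hc/ΔE = 1239.84 eV·nm / 0.755872222 eV = 1640.277 nm in the infrared region.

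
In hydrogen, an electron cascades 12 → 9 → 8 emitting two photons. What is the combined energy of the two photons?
0.1181 eV

The energy levels of hydrogen are E_n = -13.6057 / n² eV.

First transition (12 → 9):
ΔE₁ = |E_9 - E_12|
ΔE₁ = |-0.1679716049 - (-0.0944840278)| = 0.0734876 eV

Second transition (9 → 8):
ΔE₂ = |E_8 - E_9|
ΔE₂ = |-0.2125890625 - (-0.1679716049)| = 0.0446175 eV

Total energy released:
E_total = ΔE₁ + ΔE₂ = 0.0734876 + 0.0446175 = 0.1181 eV

Note: This equals the direct transition 12 → 8: 0.1181 eV ✓
Energy is conserved regardless of the path taken.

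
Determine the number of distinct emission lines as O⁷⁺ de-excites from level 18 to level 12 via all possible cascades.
21

The electron can occupy levels n = 12, 13, ..., 18 during de-excitation — that is m = 18 - 12 + 1 = 7 distinct levels.

The number of distinct spectral lines equals the number of ways to choose 2 of these m levels (each pair gives one possible emission transition):

Number of lines = m(m-1)/2 = 7×6/2 = 21

These correspond to all possible transitions between the 7 levels:
18 → 17, 18 → 16, 18 → 15, 18 → 14, 18 → 13, 18 → 12, 17 → 16, 17 → 15...

Each transition produces a photon with a unique energy (and thus wavelength). This count does not depend on Z.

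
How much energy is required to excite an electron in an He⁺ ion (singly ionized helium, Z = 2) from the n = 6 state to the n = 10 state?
0.968 eV

The energy levels of a hydrogen-like atom are E_n = -13.6057 Z² eV / n².

Energy at n = 6: E_6 = -13.6057 × 2² / 6² = -1.511744 eV
Energy at n = 10: E_10 = -13.6057 × 2² / 10² = -0.544228 eV

The excitation energy is the difference:
ΔE = E_10 - E_6
ΔE = -0.544228 - (-1.511744)
ΔE = 0.968 eV

Since this is positive, energy must be absorbed (photon absorption).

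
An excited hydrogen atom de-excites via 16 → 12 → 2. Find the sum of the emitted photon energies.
3.348 eV

The energy levels of hydrogen are E_n = -13.6057 / n² eV.

First transition (16 → 12):
ΔE₁ = |E_12 - E_16|
ΔE₁ = |-0.094484028 - (-0.053147266)| = 0.041337 eV

Second transition (12 → 2):
ΔE₂ = |E_2 - E_12|
ΔE₂ = |-3.401425000 - (-0.094484028)| = 3.306941 eV

Total energy released:
E_total = ΔE₁ + ΔE₂ = 0.041337 + 3.306941 = 3.348 eV

Note: This equals the direct transition 16 → 2: 3.348 eV ✓
Energy is conserved regardless of the path taken.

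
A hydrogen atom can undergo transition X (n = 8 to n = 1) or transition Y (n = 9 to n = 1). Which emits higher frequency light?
9 → 1

Calculate the energy for each transition:

Transition 8 → 1:
ΔE₁ = |E_1 - E_8| = |-13.6057/1² - (-13.6057/8²)|
ΔE₁ = |-13.60570000000 - (-0.21258906250)| = 13.39311094 eV

Transition 9 → 1:
ΔE₂ = |E_1 - E_9| = |-13.6057/1² - (-13.6057/9²)|
ΔE₂ = |-13.60570000000 - (-0.16797160494)| = 13.43772840 eV

Since 13.43772840 eV > 13.39311094 eV, the transition 9 → 1 emits the more energetic photon.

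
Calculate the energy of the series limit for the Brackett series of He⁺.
3.401425 eV

The series limit corresponds to the transition from n = ∞ to n = 4.
This is the highest energy (shortest wavelength) transition in the Brackett series.

E_∞ = 0 eV
E_4 = -13.6057 × 2² / 4² = -3.401425 eV

Energy at series limit:
ΔE = E_∞ - E_4 = 0 - (-3.401425) = 3.401425 eV

This energy equals the ionization energy from the n = 4 state of He⁺.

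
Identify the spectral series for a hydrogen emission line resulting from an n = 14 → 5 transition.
Pfund series

The spectral series in hydrogen are named based on the final (lower) energy level:
- Lyman series: n_final = 1 (ultraviolet)
- Balmer series: n_final = 2 (visible/near-UV)
- Paschen series: n_final = 3 (infrared)
- Brackett series: n_final = 4 (infrared)
- Pfund series: n_final = 5 (far infrared)

Since this transition ends at n = 5, it belongs to the Pfund series.

For reference, this 14 → 5 line has photon energy
ΔE = 13.6057 eV × (1/5² - 1/14²) = 0.4748111633 eV,
corresponding to wavelength λ = hc/ΔE = 1239.84 eV·nm / 0.4748111633 eV = 2611.2276 nm in the far infrared region.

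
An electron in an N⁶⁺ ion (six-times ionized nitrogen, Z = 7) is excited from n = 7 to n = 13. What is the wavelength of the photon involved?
128.34 nm

First, find the transition energy using E_n = -13.6057 Z² / n² eV:
E_7 = -13.6057 × 7² / 7² = -13.605700 eV
E_13 = -13.6057 × 7² / 13² = -3.944848 eV

Photon energy: |ΔE| = |E_13 - E_7| = 9.660852 eV

Convert to wavelength using E = hc/λ with hc = 1239.84 eV·nm:
λ = hc/E = 1239.84 eV·nm / 9.660852 eV
λ = 128.34 nm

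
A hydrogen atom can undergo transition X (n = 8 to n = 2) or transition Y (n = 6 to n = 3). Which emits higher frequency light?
8 → 2

Calculate the energy for each transition:

Transition 8 → 2:
ΔE₁ = |E_2 - E_8| = |-13.6057/2² - (-13.6057/8²)|
ΔE₁ = |-3.401425000000 - (-0.212589062500)| = 3.188835938 eV

Transition 6 → 3:
ΔE₂ = |E_3 - E_6| = |-13.6057/3² - (-13.6057/6²)|
ΔE₂ = |-1.511744444444 - (-0.377936111111)| = 1.133808333 eV

Since 3.188835938 eV > 1.133808333 eV, the transition 8 → 2 emits the more energetic photon.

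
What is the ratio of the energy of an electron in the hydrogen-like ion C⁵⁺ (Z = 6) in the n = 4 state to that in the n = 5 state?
1.5625

Using E_n = -13.6057 Z² / n² eV with Z = 6:

E_4 = -13.6057 × 6² / 4² = -489.8052 / 16 = -30.6128250000 eV
E_5 = -13.6057 × 6² / 5² = -489.8052 / 25 = -19.5922080000 eV

The ratio is:
E_4/E_5 = (-30.6128250000) / (-19.5922080000)
E_4/E_5 = (-489.8052/16) / (-489.8052/25)
E_4/E_5 = 25/16
E_4/E_5 = 1.5625
(Note: the Z² factors cancel in the ratio.)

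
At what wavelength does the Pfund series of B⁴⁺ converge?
91.12651 nm

The series limit corresponds to the transition from n = ∞ to n = 5.
This is the highest energy (shortest wavelength) transition in the Pfund series.

E_∞ = 0 eV
E_5 = -13.6057 × 5² / 5² = -13.6057000 eV

Energy at series limit:
ΔE = E_∞ - E_5 = 0 - (-13.6057000) = 13.6057000 eV
λ = hc/E = 1239.84 eV·nm / 13.6057000 eV = 91.12651 nm

This energy equals the ionization energy from the n = 5 state of B⁴⁺.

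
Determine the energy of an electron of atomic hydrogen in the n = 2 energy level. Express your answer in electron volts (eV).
-3.4014 eV

The energy levels of a hydrogen-like atom are given by:
E_n = -13.6057 eV / n²

For n = 2:
E_2 = -13.6057 eV / 2²
E_2 = -13.6057 eV / 4
E_2 = -3.4014 eV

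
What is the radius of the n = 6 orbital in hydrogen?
1.9050 nm (or 19.0504 Å)

The Bohr radius formula is:
r_n = n² a₀ / Z

where a₀ = 0.0529177 nm is the Bohr radius.

For H (Z = 1) at n = 6:
r_6 = 6² × 0.0529177 nm / 1
r_6 = 36 × 0.0529177 nm / 1
r_6 = 1.90504 nm / 1
r_6 = 1.9050 nm

The electron orbits at approximately 1.9050 nm from the nucleus.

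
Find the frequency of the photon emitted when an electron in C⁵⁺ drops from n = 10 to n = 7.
1.23e+15 Hz

First, find the transition energy:
E_10 = -13.6057 × 6² / 10² = -4.8980520 eV
E_7 = -13.6057 × 6² / 7² = -9.9960245 eV
|ΔE| = |E_7 - E_10| = 5.0979725 eV

Convert to Joules: E = 5.0979725 eV × (1.602177 × 10⁻¹⁹ J/eV) = 8.1679e-19 J

Using E = hf:
f = E/h = 8.1679e-19 J / (6.62607 × 10⁻³⁴ J·s)
f = 1.23e+15 Hz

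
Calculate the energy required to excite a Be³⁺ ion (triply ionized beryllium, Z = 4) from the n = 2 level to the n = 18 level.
53.75 eV

The energy levels of a hydrogen-like atom are E_n = -13.6057 Z² eV / n².

Energy at n = 2: E_2 = -13.6057 × 4² / 2² = -54.42280 eV
Energy at n = 18: E_18 = -13.6057 × 4² / 18² = -0.67189 eV

The excitation energy is the difference:
ΔE = E_18 - E_2
ΔE = -0.67189 - (-54.42280)
ΔE = 53.75 eV

Since this is positive, energy must be absorbed (photon absorption).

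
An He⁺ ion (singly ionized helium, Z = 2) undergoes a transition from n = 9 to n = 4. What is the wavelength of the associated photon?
454.23 nm

First, find the transition energy using E_n = -13.6057 Z² / n² eV:
E_9 = -13.6057 × 2² / 9² = -0.671886 eV
E_4 = -13.6057 × 2² / 4² = -3.401425 eV

Photon energy: |ΔE| = |E_4 - E_9| = 2.729539 eV

Convert to wavelength using E = hc/λ with hc = 1239.84 eV·nm:
λ = hc/E = 1239.84 eV·nm / 2.729539 eV
λ = 454.23 nm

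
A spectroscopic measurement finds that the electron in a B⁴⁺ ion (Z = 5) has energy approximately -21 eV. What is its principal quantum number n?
n = 4

The exact energy levels follow E_n = -13.6057 Z² / n² eV with Z = 5.

The measured value (-21 eV) is reported to only 2 significant figures, so we must test candidate n values and see which one matches to that precision.

Candidate energies:
  n = 2:  E = -13.6057 × 5² / 2² = -85.03563 eV
  n = 3:  E = -13.6057 × 5² / 3² = -37.79361 eV
  n = 4:  E = -13.6057 × 5² / 4² = -21.25891 eV  ← matches
  n = 5:  E = -13.6057 × 5² / 5² = -13.60570 eV
  n = 6:  E = -13.6057 × 5² / 6² = -9.44840 eV

Checking against the measurement of -21 eV (2 sig figs), only n = 4 agrees:
E_4 = -21.25891 eV, which rounds to -21 eV ✓

Therefore n = 4.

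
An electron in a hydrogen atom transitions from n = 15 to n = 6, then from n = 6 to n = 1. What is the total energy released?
13.55 eV

The energy levels of hydrogen are E_n = -13.6057 / n² eV.

First transition (15 → 6):
ΔE₁ = |E_6 - E_15|
ΔE₁ = |-0.37793611 - (-0.06046978)| = 0.31747 eV

Second transition (6 → 1):
ΔE₂ = |E_1 - E_6|
ΔE₂ = |-13.60570000 - (-0.37793611)| = 13.22776 eV

Total energy released:
E_total = ΔE₁ + ΔE₂ = 0.31747 + 13.22776 = 13.55 eV

Note: This equals the direct transition 15 → 1: 13.55 eV ✓
Energy is conserved regardless of the path taken.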